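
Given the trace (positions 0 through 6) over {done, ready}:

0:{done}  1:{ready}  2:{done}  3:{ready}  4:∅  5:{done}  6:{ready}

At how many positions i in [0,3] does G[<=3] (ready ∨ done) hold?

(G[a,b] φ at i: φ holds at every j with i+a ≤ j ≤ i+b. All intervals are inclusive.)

Evaluate at each i in [0,3]:
  i=0: ✓ (all of [0,3])
  i=1: ✗ (fails at j=4)
  i=2: ✗ (fails at j=4)
  i=3: ✗ (fails at j=4)
Positions where it holds: {0} → 1.

1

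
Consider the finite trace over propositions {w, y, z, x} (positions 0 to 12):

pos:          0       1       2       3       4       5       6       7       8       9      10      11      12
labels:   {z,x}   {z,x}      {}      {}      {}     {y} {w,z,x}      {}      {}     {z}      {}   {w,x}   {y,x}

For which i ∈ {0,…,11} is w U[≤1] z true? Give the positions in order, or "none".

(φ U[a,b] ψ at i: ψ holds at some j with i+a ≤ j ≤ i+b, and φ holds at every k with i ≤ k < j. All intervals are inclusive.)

Evaluate at each i in [0,11]:
  i=0: ✓ (rhs at j=0)
  i=1: ✓ (rhs at j=1)
  i=2: ✗ (no rhs in [2,3])
  i=3: ✗ (no rhs in [3,4])
  i=4: ✗ (no rhs in [4,5])
  i=5: ✗ (lhs fails at k=5 before rhs at j=6)
  i=6: ✓ (rhs at j=6)
  i=7: ✗ (no rhs in [7,8])
  i=8: ✗ (lhs fails at k=8 before rhs at j=9)
  i=9: ✓ (rhs at j=9)
  i=10: ✗ (no rhs in [10,11])
  i=11: ✗ (no rhs in [11,12])

0, 1, 6, 9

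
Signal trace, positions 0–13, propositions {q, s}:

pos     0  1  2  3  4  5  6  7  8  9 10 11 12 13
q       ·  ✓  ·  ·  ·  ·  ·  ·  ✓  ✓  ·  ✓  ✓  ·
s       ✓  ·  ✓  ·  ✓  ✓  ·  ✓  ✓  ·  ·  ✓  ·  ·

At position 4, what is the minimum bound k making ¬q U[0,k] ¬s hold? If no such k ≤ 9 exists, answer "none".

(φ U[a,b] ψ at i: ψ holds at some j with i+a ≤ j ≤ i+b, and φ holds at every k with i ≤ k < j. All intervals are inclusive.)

2

Need earliest j ≥ 4 with ¬s, and ¬q at every k in [4,j-1].
  j=4: rhs fails.
  j=5: rhs fails.
  j=6: rhs holds; lhs holds on [4,5]. k = 2.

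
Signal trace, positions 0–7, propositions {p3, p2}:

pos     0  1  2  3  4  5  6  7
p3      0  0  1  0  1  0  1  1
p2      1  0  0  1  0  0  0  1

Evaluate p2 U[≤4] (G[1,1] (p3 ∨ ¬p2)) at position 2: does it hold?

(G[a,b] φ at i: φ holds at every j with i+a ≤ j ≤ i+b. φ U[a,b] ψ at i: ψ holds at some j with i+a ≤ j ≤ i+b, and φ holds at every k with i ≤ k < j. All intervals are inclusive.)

Does not hold

Need some j in [2,6] with G[1,1] (p3 ∨ ¬p2), and p2 at every k in [2,j-1].
  j=2: G[1,1] (p3 ∨ ¬p2) — fails at 3.
  j=3: G[1,1] (p3 ∨ ¬p2) holds, but p2 fails at k=2 → not this j.
  j=4: G[1,1] (p3 ∨ ¬p2) holds, but p2 fails at k=2 → not this j.
  j=5: G[1,1] (p3 ∨ ¬p2) holds, but p2 fails at k=2 → not this j.
  j=6: G[1,1] (p3 ∨ ¬p2) holds, but p2 fails at k=2 → not this j.
No j in the window works → until fails.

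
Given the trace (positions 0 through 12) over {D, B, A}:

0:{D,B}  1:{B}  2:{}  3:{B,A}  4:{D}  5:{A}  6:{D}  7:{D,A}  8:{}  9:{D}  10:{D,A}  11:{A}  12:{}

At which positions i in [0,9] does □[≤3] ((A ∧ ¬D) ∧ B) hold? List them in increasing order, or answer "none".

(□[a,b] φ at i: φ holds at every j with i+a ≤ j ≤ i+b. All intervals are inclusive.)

Evaluate at each i in [0,9]:
  i=0: ✗ (fails at j=0)
  i=1: ✗ (fails at j=1)
  i=2: ✗ (fails at j=2)
  i=3: ✗ (fails at j=4)
  i=4: ✗ (fails at j=4)
  i=5: ✗ (fails at j=5)
  i=6: ✗ (fails at j=6)
  i=7: ✗ (fails at j=7)
  i=8: ✗ (fails at j=8)
  i=9: ✗ (fails at j=9)

none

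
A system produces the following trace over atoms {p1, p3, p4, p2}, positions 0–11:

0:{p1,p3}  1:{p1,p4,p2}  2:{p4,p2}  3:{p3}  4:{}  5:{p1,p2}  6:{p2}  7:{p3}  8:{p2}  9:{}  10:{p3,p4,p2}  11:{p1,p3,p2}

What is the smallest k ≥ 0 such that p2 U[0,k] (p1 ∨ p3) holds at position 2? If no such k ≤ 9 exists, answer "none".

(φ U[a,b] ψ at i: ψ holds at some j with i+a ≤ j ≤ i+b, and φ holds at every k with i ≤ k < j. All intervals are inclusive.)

1

Need earliest j ≥ 2 with (p1 ∨ p3), and p2 at every k in [2,j-1].
  j=2: rhs fails.
  j=3: rhs holds; lhs holds on [2,2]. k = 1.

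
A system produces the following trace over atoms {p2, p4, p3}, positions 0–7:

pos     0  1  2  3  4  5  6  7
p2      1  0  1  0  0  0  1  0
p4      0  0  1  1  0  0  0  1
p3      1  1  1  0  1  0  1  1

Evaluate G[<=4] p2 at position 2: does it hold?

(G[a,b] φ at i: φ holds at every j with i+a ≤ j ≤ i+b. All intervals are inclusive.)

Check p2 at every j in [2,6]:
  j=2: true
  j=3: false
  j=4: false
  j=5: false
  j=6: true
Fails at j=3 → formula fails.

Does not hold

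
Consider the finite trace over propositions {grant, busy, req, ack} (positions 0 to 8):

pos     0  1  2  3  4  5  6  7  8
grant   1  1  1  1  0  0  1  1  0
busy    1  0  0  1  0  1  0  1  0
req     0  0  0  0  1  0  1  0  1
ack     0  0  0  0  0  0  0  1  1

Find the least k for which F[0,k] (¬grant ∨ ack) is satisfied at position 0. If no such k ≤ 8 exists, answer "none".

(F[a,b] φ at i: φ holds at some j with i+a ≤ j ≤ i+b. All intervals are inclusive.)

Scan j = 0,1,… for (¬grant ∨ ack):
  j=0: fails
  j=1: fails
  j=2: fails
  j=3: fails
  j=4: holds
First hit at j=4, so smallest k = 4-0 = 4.

4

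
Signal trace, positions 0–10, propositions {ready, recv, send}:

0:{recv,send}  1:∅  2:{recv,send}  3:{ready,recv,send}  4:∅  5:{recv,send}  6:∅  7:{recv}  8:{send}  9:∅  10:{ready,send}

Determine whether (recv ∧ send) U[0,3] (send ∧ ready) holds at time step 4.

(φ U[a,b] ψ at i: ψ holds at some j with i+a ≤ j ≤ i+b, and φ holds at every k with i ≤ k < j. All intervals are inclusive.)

Need some j in [4,7] with (send ∧ ready), and (recv ∧ send) at every k in [4,j-1].
  j=4: (send ∧ ready) false.
  j=5: (send ∧ ready) false.
  j=6: (send ∧ ready) false.
  j=7: (send ∧ ready) false.
No j in the window works → until fails.

Does not hold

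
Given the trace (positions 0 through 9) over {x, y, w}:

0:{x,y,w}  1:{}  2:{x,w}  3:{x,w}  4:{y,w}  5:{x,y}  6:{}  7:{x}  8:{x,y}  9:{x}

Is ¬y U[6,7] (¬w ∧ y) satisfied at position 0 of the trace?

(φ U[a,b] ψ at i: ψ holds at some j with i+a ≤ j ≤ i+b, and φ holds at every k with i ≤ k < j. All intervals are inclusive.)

Need some j in [6,7] with (¬w ∧ y), and ¬y at every k in [0,j-1].
  j=6: (¬w ∧ y) false.
  j=7: (¬w ∧ y) false.
No j in the window works → until fails.

Does not hold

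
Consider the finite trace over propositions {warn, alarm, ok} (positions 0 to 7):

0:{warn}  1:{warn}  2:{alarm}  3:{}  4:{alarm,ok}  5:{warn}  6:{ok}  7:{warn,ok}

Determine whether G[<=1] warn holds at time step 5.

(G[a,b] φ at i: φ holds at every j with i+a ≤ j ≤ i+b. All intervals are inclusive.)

Check warn at every j in [5,6]:
  j=5: true
  j=6: false
Fails at j=6 → formula fails.

Does not hold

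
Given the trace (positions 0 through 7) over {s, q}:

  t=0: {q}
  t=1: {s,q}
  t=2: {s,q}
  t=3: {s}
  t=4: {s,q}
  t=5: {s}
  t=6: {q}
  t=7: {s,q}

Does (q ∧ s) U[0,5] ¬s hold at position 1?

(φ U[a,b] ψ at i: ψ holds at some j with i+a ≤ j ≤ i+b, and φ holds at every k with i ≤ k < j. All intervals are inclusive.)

Need some j in [1,6] with ¬s, and (q ∧ s) at every k in [1,j-1].
  j=1: ¬s false.
  j=2: ¬s false.
  j=3: ¬s false.
  j=4: ¬s false.
  j=5: ¬s false.
  j=6: ¬s holds, but (q ∧ s) fails at k=3 → not this j.
No j in the window works → until fails.

Does not hold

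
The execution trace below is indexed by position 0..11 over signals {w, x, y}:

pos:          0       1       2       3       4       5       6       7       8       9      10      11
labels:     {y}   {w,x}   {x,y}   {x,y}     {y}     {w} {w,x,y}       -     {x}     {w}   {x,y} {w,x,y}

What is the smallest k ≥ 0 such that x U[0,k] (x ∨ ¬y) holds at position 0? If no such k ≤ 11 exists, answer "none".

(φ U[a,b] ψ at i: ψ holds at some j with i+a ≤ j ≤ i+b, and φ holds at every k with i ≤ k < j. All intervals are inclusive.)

Need earliest j ≥ 0 with (x ∨ ¬y), and x at every k in [0,j-1].
  j=0: rhs fails.
  j=1: rhs holds but lhs fails at k=0.
  j=2: rhs holds but lhs fails at k=0.
  j=3: rhs holds but lhs fails at k=0.
  j=4: rhs fails.
  j=5: rhs holds but lhs fails at k=0.
  j=6: rhs holds but lhs fails at k=0.
  j=7: rhs holds but lhs fails at k=0.
  j=8: rhs holds but lhs fails at k=0.
  j=9: rhs holds but lhs fails at k=0.
  j=10: rhs holds but lhs fails at k=0.
  j=11: rhs holds but lhs fails at k=0.
No witness within the range → none.

none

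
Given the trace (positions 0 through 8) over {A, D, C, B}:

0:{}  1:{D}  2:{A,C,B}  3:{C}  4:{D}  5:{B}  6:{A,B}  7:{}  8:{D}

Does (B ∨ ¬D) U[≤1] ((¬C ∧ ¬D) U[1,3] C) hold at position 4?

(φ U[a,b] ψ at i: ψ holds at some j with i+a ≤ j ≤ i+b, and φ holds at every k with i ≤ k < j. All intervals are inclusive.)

Need some j in [4,5] with ((¬C ∧ ¬D) U[1,3] C), and (B ∨ ¬D) at every k in [4,j-1].
  j=4: ((¬C ∧ ¬D) U[1,3] C) — fails.
  j=5: ((¬C ∧ ¬D) U[1,3] C) — fails.
No j in the window works → until fails.

False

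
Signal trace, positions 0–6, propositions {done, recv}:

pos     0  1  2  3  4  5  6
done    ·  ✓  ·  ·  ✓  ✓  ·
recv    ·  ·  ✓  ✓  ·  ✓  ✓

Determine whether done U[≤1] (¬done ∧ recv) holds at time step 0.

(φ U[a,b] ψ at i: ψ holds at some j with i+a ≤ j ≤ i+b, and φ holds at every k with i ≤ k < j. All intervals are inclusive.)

Need some j in [0,1] with (¬done ∧ recv), and done at every k in [0,j-1].
  j=0: (¬done ∧ recv) false.
  j=1: (¬done ∧ recv) false.
No j in the window works → until fails.

False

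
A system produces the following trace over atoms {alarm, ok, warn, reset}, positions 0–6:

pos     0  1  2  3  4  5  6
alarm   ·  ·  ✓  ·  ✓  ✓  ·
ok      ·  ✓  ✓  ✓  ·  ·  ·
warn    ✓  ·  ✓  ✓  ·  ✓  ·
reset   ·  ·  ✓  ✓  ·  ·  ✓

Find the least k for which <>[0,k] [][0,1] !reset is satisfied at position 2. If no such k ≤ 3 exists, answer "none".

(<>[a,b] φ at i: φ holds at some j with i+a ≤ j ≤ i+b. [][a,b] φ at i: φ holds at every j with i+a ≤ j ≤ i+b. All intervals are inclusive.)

Scan j = 2,3,… for [][0,1] !reset:
  j=2: fails
  j=3: fails
  j=4: holds
First hit at j=4, so smallest k = 4-2 = 2.

2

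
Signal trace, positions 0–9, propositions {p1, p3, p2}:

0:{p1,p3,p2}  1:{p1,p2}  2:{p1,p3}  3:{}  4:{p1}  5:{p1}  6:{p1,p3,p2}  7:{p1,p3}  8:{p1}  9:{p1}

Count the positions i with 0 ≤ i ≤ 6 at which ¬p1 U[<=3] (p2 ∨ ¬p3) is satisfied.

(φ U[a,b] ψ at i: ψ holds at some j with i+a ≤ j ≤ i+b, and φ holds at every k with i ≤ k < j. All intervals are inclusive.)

6

Evaluate at each i in [0,6]:
  i=0: ✓ (rhs at j=0)
  i=1: ✓ (rhs at j=1)
  i=2: ✗ (lhs fails at k=2 before rhs at j=3)
  i=3: ✓ (rhs at j=3)
  i=4: ✓ (rhs at j=4)
  i=5: ✓ (rhs at j=5)
  i=6: ✓ (rhs at j=6)
Positions where it holds: {0, 1, 3, 4, 5, 6} → 6.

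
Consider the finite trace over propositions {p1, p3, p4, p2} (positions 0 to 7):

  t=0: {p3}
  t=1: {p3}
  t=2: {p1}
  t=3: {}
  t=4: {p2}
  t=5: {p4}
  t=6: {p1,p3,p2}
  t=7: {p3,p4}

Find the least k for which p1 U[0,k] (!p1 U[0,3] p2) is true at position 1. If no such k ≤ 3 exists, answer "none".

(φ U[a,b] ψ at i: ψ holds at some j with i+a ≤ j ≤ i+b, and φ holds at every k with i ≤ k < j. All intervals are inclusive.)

Need earliest j ≥ 1 with (!p1 U[0,3] p2), and p1 at every k in [1,j-1].
  j=1: rhs fails.
  j=2: rhs fails.
  j=3: rhs holds but lhs fails at k=1.
  j=4: rhs holds but lhs fails at k=1.
No witness within the range → none.

none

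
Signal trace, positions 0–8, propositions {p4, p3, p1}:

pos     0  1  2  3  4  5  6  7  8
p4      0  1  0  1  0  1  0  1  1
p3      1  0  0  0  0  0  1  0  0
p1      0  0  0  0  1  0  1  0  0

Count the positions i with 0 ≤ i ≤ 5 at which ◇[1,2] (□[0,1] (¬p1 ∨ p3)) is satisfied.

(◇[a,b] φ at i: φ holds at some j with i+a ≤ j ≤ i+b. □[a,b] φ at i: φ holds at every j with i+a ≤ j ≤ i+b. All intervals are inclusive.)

Evaluate at each i in [0,5]:
  i=0: ✓ (witness j=1)
  i=1: ✓ (witness j=2)
  i=2: ✗ (none in [3,4])
  i=3: ✓ (witness j=5)
  i=4: ✓ (witness j=5)
  i=5: ✓ (witness j=6)
Positions where it holds: {0, 1, 3, 4, 5} → 5.

5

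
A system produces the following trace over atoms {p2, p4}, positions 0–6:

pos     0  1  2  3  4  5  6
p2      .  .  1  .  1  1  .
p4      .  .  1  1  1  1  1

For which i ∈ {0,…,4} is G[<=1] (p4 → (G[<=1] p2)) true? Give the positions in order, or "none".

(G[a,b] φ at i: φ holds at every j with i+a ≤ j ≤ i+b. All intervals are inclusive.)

0

Evaluate at each i in [0,4]:
  i=0: ✓ (all of [0,1])
  i=1: ✗ (fails at j=2)
  i=2: ✗ (fails at j=2)
  i=3: ✗ (fails at j=3)
  i=4: ✗ (fails at j=5)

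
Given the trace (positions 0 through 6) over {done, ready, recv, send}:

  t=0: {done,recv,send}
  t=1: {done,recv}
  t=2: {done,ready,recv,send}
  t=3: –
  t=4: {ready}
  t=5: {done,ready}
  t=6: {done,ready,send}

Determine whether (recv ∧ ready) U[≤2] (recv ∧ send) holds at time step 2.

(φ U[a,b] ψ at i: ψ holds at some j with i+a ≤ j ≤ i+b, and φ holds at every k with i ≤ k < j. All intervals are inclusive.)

Yes

Need some j in [2,4] with (recv ∧ send), and (recv ∧ ready) at every k in [2,j-1].
  j=2: (recv ∧ send) holds; no prefix to check → satisfied.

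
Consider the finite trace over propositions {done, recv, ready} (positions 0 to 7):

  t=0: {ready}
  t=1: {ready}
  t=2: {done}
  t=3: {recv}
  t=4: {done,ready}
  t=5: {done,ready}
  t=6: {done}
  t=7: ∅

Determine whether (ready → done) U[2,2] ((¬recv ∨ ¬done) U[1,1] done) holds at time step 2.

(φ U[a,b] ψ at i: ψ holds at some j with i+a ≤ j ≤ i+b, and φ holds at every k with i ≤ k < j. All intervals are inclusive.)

Need some j in [4,4] with ((¬recv ∨ ¬done) U[1,1] done), and (ready → done) at every k in [2,j-1].
  j=4: ((¬recv ∨ ¬done) U[1,1] done) holds; (ready → done) holds at every k in [2,3] → satisfied.

Yes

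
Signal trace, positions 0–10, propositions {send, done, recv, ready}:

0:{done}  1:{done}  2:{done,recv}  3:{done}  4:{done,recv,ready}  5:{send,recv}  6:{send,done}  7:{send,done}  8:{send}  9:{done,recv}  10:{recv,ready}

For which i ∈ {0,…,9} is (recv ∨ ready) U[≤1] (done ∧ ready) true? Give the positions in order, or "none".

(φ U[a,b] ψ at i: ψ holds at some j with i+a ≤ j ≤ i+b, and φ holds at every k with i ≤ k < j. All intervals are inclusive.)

Evaluate at each i in [0,9]:
  i=0: ✗ (no rhs in [0,1])
  i=1: ✗ (no rhs in [1,2])
  i=2: ✗ (no rhs in [2,3])
  i=3: ✗ (lhs fails at k=3 before rhs at j=4)
  i=4: ✓ (rhs at j=4)
  i=5: ✗ (no rhs in [5,6])
  i=6: ✗ (no rhs in [6,7])
  i=7: ✗ (no rhs in [7,8])
  i=8: ✗ (no rhs in [8,9])
  i=9: ✗ (no rhs in [9,10])

4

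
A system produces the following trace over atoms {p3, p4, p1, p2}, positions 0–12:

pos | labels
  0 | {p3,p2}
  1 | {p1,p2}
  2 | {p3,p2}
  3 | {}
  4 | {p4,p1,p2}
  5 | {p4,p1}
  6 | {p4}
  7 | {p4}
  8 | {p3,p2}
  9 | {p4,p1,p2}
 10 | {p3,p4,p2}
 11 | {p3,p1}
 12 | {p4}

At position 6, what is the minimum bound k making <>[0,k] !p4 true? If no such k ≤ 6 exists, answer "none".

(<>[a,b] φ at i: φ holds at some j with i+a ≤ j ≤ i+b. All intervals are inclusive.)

Scan j = 6,7,… for !p4:
  j=6: fails
  j=7: fails
  j=8: holds
First hit at j=8, so smallest k = 8-6 = 2.

2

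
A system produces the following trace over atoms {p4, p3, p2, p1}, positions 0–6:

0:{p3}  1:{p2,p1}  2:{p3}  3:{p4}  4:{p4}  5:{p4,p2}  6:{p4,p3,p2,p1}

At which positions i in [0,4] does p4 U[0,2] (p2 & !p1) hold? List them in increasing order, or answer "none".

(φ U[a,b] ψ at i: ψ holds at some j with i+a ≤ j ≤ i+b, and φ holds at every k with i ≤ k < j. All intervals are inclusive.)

3, 4

Evaluate at each i in [0,4]:
  i=0: ✗ (no rhs in [0,2])
  i=1: ✗ (no rhs in [1,3])
  i=2: ✗ (no rhs in [2,4])
  i=3: ✓ (rhs at j=5; lhs holds on [3,4])
  i=4: ✓ (rhs at j=5; lhs holds on [4,4])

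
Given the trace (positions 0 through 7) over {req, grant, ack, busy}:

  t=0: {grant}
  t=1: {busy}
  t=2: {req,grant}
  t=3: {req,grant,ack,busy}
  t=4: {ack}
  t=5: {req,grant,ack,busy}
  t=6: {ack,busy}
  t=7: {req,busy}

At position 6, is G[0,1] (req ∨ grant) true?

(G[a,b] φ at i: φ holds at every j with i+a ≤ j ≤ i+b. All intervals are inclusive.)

False

Check (req ∨ grant) at every j in [6,7]:
  j=6: false
  j=7: true
Fails at j=6 → formula fails.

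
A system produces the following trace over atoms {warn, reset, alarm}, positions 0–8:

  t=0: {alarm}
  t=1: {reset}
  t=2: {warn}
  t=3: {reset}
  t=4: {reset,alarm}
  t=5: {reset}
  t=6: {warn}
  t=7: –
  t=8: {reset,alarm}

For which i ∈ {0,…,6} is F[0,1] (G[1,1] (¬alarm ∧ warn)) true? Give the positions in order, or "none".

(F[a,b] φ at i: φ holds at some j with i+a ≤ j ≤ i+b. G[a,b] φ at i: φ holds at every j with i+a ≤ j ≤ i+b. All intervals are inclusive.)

0, 1, 4, 5

Evaluate at each i in [0,6]:
  i=0: ✓ (witness j=1)
  i=1: ✓ (witness j=1)
  i=2: ✗ (none in [2,3])
  i=3: ✗ (none in [3,4])
  i=4: ✓ (witness j=5)
  i=5: ✓ (witness j=5)
  i=6: ✗ (none in [6,7])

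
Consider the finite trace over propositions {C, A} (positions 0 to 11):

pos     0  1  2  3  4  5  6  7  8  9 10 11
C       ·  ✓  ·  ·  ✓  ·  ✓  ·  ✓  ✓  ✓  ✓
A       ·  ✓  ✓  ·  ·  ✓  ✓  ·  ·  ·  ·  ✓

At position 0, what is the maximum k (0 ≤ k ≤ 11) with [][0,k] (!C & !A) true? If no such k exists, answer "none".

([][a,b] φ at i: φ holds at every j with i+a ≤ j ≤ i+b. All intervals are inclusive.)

(!C & !A) must hold from j=0 onward; find where it first fails.
  j=0: holds
  j=1: fails
Holds on [0,0], so largest k = 0.

0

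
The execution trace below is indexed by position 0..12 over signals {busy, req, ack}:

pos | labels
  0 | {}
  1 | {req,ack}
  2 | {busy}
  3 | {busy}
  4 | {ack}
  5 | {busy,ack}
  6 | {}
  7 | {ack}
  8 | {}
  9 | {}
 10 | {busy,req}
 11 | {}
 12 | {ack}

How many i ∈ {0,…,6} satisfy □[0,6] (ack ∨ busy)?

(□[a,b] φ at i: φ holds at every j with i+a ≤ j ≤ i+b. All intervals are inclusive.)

Evaluate at each i in [0,6]:
  i=0: ✗ (fails at j=0)
  i=1: ✗ (fails at j=6)
  i=2: ✗ (fails at j=6)
  i=3: ✗ (fails at j=6)
  i=4: ✗ (fails at j=6)
  i=5: ✗ (fails at j=6)
  i=6: ✗ (fails at j=6)
Positions where it holds: {} → 0.

0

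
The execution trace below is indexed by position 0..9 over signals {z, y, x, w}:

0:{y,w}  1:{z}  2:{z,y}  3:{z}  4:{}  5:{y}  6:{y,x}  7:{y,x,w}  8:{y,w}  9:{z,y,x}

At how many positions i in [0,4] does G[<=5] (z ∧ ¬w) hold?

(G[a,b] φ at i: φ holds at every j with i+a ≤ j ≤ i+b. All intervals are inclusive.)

0

Evaluate at each i in [0,4]:
  i=0: ✗ (fails at j=0)
  i=1: ✗ (fails at j=4)
  i=2: ✗ (fails at j=4)
  i=3: ✗ (fails at j=4)
  i=4: ✗ (fails at j=4)
Positions where it holds: {} → 0.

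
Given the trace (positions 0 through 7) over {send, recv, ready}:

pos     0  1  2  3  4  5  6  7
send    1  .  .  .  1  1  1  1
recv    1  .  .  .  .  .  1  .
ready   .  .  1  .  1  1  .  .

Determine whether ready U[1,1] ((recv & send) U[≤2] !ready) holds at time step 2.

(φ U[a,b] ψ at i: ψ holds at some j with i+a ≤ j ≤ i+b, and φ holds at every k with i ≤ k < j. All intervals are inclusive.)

Yes

Need some j in [3,3] with ((recv & send) U[≤2] !ready), and ready at every k in [2,j-1].
  j=3: ((recv & send) U[≤2] !ready) holds; ready holds at every k in [2,2] → satisfied.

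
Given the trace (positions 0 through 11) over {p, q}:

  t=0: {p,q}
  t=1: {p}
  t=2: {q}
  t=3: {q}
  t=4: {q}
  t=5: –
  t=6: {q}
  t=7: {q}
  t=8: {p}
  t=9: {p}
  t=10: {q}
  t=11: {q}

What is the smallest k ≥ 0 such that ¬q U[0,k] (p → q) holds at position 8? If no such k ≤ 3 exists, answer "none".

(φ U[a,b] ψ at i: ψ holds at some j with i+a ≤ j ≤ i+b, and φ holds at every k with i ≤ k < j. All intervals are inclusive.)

2

Need earliest j ≥ 8 with (p → q), and ¬q at every k in [8,j-1].
  j=8: rhs fails.
  j=9: rhs fails.
  j=10: rhs holds; lhs holds on [8,9]. k = 2.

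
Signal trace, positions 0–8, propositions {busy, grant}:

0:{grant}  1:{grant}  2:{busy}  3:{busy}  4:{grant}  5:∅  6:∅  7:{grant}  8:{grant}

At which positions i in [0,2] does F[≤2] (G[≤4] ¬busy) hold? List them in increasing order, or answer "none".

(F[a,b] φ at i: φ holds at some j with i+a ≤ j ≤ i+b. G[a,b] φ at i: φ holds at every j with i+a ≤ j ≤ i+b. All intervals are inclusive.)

Evaluate at each i in [0,2]:
  i=0: ✗ (none in [0,2])
  i=1: ✗ (none in [1,3])
  i=2: ✓ (witness j=4)

2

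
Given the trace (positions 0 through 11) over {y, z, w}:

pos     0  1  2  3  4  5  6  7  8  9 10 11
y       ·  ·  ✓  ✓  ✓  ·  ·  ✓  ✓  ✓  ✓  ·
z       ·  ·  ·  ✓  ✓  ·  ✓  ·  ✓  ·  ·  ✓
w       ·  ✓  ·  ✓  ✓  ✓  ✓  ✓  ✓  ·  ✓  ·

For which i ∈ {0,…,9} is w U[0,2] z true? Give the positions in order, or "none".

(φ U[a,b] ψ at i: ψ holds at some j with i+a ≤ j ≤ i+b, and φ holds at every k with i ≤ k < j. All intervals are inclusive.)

Evaluate at each i in [0,9]:
  i=0: ✗ (no rhs in [0,2])
  i=1: ✗ (lhs fails at k=2 before rhs at j=3)
  i=2: ✗ (lhs fails at k=2 before rhs at j=3)
  i=3: ✓ (rhs at j=3)
  i=4: ✓ (rhs at j=4)
  i=5: ✓ (rhs at j=6; lhs holds on [5,5])
  i=6: ✓ (rhs at j=6)
  i=7: ✓ (rhs at j=8; lhs holds on [7,7])
  i=8: ✓ (rhs at j=8)
  i=9: ✗ (lhs fails at k=9 before rhs at j=11)

3, 4, 5, 6, 7, 8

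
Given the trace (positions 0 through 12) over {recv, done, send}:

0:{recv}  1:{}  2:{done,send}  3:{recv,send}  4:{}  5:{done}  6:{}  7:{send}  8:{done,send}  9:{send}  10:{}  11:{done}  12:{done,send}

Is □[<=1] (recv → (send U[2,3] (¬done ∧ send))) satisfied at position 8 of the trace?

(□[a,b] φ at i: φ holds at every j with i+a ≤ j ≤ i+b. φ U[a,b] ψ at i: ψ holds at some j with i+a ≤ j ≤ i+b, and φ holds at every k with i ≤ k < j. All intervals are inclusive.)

Check (recv → (send U[2,3] (¬done ∧ send))) at every j in [8,9]:
  j=8: antecedent false → ✓
  j=9: antecedent false → ✓
All positions satisfy it → formula holds.

Yes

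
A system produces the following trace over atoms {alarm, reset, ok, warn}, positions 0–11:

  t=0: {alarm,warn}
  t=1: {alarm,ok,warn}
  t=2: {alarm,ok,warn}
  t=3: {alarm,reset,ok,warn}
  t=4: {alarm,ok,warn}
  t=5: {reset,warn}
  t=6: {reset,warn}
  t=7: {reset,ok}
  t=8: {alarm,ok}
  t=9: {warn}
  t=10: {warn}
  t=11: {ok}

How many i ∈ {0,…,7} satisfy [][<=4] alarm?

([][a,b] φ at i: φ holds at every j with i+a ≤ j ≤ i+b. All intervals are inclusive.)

1

Evaluate at each i in [0,7]:
  i=0: ✓ (all of [0,4])
  i=1: ✗ (fails at j=5)
  i=2: ✗ (fails at j=5)
  i=3: ✗ (fails at j=5)
  i=4: ✗ (fails at j=5)
  i=5: ✗ (fails at j=5)
  i=6: ✗ (fails at j=6)
  i=7: ✗ (fails at j=7)
Positions where it holds: {0} → 1.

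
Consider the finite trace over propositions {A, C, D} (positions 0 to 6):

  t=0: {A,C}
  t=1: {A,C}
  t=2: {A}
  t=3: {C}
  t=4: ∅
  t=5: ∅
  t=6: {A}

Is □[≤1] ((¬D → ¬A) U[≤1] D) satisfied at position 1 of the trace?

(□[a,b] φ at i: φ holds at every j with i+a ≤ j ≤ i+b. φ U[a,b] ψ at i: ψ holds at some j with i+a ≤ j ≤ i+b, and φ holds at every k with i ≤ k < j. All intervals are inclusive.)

Check ((¬D → ¬A) U[≤1] D) at every j in [1,2]:
  j=1: fails
  j=2: fails
Fails at j=1 → formula fails.

No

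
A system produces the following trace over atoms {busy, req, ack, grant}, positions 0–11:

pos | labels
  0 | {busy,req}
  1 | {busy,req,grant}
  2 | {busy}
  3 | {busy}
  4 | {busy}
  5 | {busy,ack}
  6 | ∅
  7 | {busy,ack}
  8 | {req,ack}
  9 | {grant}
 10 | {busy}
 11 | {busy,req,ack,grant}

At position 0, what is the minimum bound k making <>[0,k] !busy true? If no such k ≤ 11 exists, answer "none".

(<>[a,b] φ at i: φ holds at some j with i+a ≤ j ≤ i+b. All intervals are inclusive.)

Scan j = 0,1,… for !busy:
  j=0: fails
  j=1: fails
  j=2: fails
  j=3: fails
  j=4: fails
  j=5: fails
  j=6: holds
First hit at j=6, so smallest k = 6-0 = 6.

6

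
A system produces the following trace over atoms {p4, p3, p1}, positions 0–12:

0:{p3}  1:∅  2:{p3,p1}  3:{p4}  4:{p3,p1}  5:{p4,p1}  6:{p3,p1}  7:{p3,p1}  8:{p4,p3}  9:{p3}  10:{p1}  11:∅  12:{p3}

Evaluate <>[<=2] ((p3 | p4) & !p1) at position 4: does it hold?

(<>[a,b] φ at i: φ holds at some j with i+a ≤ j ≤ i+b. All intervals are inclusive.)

Does not hold

Check ((p3 | p4) & !p1) at each j in [4,6]:
  j=4: false
  j=5: false
  j=6: false
No position in the window satisfies it → formula fails.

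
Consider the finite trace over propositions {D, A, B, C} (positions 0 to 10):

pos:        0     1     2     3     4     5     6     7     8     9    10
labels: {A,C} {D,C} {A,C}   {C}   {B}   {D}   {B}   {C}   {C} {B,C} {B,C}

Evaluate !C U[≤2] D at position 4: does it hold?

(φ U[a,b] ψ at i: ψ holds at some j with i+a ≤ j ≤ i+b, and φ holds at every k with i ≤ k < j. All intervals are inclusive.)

Holds

Need some j in [4,6] with D, and !C at every k in [4,j-1].
  j=4: D false.
  j=5: D holds; !C holds at every k in [4,4] → satisfied.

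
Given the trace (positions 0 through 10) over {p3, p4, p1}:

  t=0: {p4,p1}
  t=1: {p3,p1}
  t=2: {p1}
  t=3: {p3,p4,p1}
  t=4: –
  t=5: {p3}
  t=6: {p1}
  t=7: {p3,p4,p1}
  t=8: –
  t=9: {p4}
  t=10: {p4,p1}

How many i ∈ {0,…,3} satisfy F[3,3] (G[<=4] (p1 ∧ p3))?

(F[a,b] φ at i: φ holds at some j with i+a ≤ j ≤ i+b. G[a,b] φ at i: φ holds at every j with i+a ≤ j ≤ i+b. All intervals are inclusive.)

Evaluate at each i in [0,3]:
  i=0: ✗ (none in [3,3])
  i=1: ✗ (none in [4,4])
  i=2: ✗ (none in [5,5])
  i=3: ✗ (none in [6,6])
Positions where it holds: {} → 0.

0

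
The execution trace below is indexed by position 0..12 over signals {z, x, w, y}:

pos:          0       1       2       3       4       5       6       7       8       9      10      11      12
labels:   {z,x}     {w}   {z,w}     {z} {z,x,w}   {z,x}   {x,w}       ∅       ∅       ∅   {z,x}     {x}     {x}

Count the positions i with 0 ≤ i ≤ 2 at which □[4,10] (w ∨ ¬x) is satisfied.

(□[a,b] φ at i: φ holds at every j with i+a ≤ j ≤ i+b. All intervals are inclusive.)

0

Evaluate at each i in [0,2]:
  i=0: ✗ (fails at j=5)
  i=1: ✗ (fails at j=5)
  i=2: ✗ (fails at j=10)
Positions where it holds: {} → 0.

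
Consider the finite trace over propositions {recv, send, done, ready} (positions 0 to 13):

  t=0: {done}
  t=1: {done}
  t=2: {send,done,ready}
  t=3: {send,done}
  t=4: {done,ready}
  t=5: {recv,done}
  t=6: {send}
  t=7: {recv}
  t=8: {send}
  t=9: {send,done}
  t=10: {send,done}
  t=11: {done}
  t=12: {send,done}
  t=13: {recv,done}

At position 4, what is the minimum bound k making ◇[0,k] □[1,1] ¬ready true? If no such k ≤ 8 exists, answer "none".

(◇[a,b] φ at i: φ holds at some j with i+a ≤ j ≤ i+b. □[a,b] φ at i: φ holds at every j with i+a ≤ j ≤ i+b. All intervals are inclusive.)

Scan j = 4,5,… for □[1,1] ¬ready:
  j=4: holds
First hit at j=4, so smallest k = 4-4 = 0.

0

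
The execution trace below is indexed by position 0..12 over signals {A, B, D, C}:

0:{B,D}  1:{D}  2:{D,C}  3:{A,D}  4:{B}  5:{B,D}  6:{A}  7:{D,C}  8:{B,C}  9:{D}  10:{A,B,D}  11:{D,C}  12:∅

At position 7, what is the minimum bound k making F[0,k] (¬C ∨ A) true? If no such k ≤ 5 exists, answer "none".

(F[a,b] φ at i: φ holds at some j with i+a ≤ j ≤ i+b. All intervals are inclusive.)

Scan j = 7,8,… for (¬C ∨ A):
  j=7: fails
  j=8: fails
  j=9: holds
First hit at j=9, so smallest k = 9-7 = 2.

2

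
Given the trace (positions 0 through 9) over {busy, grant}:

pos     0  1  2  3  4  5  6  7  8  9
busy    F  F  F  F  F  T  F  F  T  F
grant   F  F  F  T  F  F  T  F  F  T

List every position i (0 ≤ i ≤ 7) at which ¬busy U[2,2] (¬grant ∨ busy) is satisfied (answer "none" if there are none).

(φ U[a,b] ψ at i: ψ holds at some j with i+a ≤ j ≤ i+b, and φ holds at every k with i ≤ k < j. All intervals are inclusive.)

0, 2, 3, 6

Evaluate at each i in [0,7]:
  i=0: ✓ (rhs at j=2; lhs holds on [0,1])
  i=1: ✗ (no rhs in [3,3])
  i=2: ✓ (rhs at j=4; lhs holds on [2,3])
  i=3: ✓ (rhs at j=5; lhs holds on [3,4])
  i=4: ✗ (no rhs in [6,6])
  i=5: ✗ (lhs fails at k=5 before rhs at j=7)
  i=6: ✓ (rhs at j=8; lhs holds on [6,7])
  i=7: ✗ (no rhs in [9,9])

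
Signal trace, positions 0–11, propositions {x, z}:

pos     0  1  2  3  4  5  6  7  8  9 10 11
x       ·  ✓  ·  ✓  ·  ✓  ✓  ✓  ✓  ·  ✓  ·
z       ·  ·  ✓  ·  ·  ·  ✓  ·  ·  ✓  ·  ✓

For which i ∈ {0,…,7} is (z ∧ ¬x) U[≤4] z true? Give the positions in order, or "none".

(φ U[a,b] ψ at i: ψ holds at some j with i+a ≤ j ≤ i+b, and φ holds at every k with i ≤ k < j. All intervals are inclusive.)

Evaluate at each i in [0,7]:
  i=0: ✗ (lhs fails at k=0 before rhs at j=2)
  i=1: ✗ (lhs fails at k=1 before rhs at j=2)
  i=2: ✓ (rhs at j=2)
  i=3: ✗ (lhs fails at k=3 before rhs at j=6)
  i=4: ✗ (lhs fails at k=4 before rhs at j=6)
  i=5: ✗ (lhs fails at k=5 before rhs at j=6)
  i=6: ✓ (rhs at j=6)
  i=7: ✗ (lhs fails at k=7 before rhs at j=9)

2, 6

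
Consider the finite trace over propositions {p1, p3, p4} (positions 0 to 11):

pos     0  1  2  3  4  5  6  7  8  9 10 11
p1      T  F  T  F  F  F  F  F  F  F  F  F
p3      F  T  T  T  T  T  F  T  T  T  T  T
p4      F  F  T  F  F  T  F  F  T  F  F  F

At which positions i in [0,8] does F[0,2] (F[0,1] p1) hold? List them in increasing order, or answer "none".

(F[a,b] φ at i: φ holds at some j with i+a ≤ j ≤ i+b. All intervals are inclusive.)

Evaluate at each i in [0,8]:
  i=0: ✓ (witness j=0)
  i=1: ✓ (witness j=1)
  i=2: ✓ (witness j=2)
  i=3: ✗ (none in [3,5])
  i=4: ✗ (none in [4,6])
  i=5: ✗ (none in [5,7])
  i=6: ✗ (none in [6,8])
  i=7: ✗ (none in [7,9])
  i=8: ✗ (none in [8,10])

0, 1, 2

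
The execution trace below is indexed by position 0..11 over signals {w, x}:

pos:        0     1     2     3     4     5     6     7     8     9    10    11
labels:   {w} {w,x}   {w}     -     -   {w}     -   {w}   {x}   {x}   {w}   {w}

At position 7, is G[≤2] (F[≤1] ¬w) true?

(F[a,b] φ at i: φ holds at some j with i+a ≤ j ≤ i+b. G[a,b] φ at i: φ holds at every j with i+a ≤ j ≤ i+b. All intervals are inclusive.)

Holds

Check F[≤1] ¬w at every j in [7,9]:
  j=7: holds (witness at 8)
  j=8: holds (witness at 8)
  j=9: holds (witness at 9)
All positions satisfy it → formula holds.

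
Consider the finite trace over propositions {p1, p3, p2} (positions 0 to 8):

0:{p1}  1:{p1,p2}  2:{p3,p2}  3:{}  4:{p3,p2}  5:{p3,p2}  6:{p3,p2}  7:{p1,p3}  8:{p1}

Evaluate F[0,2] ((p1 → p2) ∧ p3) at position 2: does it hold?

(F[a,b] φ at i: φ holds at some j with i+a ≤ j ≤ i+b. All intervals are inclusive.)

Holds

Check ((p1 → p2) ∧ p3) at each j in [2,4]:
  j=2: true
  j=3: false
  j=4: true
Found at j=2 → formula holds.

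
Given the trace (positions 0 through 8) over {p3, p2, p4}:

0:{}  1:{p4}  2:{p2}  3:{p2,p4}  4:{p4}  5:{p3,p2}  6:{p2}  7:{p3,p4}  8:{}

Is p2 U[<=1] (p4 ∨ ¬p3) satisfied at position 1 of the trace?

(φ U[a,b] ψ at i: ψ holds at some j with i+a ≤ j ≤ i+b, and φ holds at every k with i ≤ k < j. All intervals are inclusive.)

Yes

Need some j in [1,2] with (p4 ∨ ¬p3), and p2 at every k in [1,j-1].
  j=1: (p4 ∨ ¬p3) holds; no prefix to check → satisfied.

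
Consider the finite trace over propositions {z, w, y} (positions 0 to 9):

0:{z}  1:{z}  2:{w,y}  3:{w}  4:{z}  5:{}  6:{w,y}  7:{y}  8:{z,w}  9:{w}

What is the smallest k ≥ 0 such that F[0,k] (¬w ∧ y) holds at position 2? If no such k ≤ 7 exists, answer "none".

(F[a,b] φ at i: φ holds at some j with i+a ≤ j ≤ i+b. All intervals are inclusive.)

Scan j = 2,3,… for (¬w ∧ y):
  j=2: fails
  j=3: fails
  j=4: fails
  j=5: fails
  j=6: fails
  j=7: holds
First hit at j=7, so smallest k = 7-2 = 5.

5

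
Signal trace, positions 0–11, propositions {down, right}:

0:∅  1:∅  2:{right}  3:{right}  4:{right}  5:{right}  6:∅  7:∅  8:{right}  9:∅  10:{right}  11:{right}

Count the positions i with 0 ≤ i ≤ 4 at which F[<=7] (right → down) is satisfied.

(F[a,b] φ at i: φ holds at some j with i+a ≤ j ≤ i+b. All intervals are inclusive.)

5

Evaluate at each i in [0,4]:
  i=0: ✓ (witness j=0)
  i=1: ✓ (witness j=1)
  i=2: ✓ (witness j=6)
  i=3: ✓ (witness j=6)
  i=4: ✓ (witness j=6)
Positions where it holds: {0, 1, 2, 3, 4} → 5.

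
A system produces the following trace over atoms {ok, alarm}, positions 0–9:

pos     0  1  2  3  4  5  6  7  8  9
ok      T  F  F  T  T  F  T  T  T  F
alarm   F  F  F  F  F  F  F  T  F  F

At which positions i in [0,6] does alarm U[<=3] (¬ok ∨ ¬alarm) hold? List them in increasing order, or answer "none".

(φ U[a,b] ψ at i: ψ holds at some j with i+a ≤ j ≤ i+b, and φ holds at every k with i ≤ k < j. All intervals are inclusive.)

Evaluate at each i in [0,6]:
  i=0: ✓ (rhs at j=0)
  i=1: ✓ (rhs at j=1)
  i=2: ✓ (rhs at j=2)
  i=3: ✓ (rhs at j=3)
  i=4: ✓ (rhs at j=4)
  i=5: ✓ (rhs at j=5)
  i=6: ✓ (rhs at j=6)

0, 1, 2, 3, 4, 5, 6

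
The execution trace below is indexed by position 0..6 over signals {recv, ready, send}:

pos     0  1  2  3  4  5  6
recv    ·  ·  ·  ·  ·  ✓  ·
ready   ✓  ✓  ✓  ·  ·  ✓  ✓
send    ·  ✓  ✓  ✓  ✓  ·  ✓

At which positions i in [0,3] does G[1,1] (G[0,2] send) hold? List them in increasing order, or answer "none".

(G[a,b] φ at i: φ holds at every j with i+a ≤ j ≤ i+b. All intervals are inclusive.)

Evaluate at each i in [0,3]:
  i=0: ✓ (all of [1,1])
  i=1: ✓ (all of [2,2])
  i=2: ✗ (fails at j=3)
  i=3: ✗ (fails at j=4)

0, 1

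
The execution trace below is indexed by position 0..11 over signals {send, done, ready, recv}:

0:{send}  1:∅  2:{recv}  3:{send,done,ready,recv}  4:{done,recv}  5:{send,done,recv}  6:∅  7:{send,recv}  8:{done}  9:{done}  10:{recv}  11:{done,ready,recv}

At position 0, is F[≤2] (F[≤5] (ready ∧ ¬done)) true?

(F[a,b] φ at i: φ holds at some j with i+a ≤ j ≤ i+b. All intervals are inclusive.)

Check F[≤5] (ready ∧ ¬done) at each j in [0,2]:
  j=0: fails (none in [0,5])
  j=1: fails (none in [1,6])
  j=2: fails (none in [2,7])
No position in the window satisfies it → formula fails.

No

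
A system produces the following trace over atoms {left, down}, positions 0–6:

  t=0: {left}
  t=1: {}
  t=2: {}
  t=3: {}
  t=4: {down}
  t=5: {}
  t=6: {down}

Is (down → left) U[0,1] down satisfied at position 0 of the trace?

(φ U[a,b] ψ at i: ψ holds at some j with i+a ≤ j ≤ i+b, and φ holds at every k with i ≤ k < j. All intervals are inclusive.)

False

Need some j in [0,1] with down, and (down → left) at every k in [0,j-1].
  j=0: down false.
  j=1: down false.
No j in the window works → until fails.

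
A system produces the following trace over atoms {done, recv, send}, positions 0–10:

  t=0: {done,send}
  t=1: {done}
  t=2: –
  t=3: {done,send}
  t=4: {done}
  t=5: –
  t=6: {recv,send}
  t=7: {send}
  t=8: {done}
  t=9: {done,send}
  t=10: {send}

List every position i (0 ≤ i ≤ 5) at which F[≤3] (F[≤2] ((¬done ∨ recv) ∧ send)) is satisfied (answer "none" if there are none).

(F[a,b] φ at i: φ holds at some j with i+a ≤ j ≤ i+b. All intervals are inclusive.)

Evaluate at each i in [0,5]:
  i=0: ✗ (none in [0,3])
  i=1: ✓ (witness j=4)
  i=2: ✓ (witness j=4)
  i=3: ✓ (witness j=4)
  i=4: ✓ (witness j=4)
  i=5: ✓ (witness j=5)

1, 2, 3, 4, 5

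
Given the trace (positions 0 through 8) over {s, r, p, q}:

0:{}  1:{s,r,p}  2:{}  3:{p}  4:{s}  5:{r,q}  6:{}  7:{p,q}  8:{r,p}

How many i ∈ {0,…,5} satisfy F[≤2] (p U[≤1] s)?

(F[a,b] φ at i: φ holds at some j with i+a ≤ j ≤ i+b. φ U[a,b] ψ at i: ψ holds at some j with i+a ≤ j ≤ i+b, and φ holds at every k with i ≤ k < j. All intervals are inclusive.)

Evaluate at each i in [0,5]:
  i=0: ✓ (witness j=1)
  i=1: ✓ (witness j=1)
  i=2: ✓ (witness j=3)
  i=3: ✓ (witness j=3)
  i=4: ✓ (witness j=4)
  i=5: ✗ (none in [5,7])
Positions where it holds: {0, 1, 2, 3, 4} → 5.

5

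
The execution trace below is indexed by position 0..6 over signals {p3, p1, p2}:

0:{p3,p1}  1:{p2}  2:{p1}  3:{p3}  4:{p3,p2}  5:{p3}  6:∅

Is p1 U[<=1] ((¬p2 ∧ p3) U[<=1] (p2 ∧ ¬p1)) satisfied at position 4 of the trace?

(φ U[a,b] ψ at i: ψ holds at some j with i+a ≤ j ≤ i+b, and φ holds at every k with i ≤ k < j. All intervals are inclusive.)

Need some j in [4,5] with ((¬p2 ∧ p3) U[<=1] (p2 ∧ ¬p1)), and p1 at every k in [4,j-1].
  j=4: ((¬p2 ∧ p3) U[<=1] (p2 ∧ ¬p1)) holds; no prefix to check → satisfied.

Holds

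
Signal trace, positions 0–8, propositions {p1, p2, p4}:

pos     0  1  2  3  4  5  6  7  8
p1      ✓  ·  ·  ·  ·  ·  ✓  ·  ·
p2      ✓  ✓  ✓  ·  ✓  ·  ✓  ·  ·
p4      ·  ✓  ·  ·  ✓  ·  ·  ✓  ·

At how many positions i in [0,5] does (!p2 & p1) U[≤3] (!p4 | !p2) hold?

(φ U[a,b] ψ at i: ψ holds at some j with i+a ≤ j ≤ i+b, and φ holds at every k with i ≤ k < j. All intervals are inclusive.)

4

Evaluate at each i in [0,5]:
  i=0: ✓ (rhs at j=0)
  i=1: ✗ (lhs fails at k=1 before rhs at j=2)
  i=2: ✓ (rhs at j=2)
  i=3: ✓ (rhs at j=3)
  i=4: ✗ (lhs fails at k=4 before rhs at j=5)
  i=5: ✓ (rhs at j=5)
Positions where it holds: {0, 2, 3, 5} → 4.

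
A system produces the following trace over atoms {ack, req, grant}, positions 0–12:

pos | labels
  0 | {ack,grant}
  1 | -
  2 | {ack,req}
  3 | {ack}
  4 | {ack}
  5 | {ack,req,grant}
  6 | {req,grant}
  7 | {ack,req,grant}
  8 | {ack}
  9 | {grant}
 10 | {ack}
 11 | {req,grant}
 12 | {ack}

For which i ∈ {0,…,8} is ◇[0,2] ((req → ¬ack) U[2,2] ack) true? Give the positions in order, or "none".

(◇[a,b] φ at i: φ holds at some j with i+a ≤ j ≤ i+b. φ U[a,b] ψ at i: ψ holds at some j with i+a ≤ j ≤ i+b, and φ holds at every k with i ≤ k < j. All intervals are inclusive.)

0, 1, 2, 3, 6, 7, 8

Evaluate at each i in [0,8]:
  i=0: ✓ (witness j=0)
  i=1: ✓ (witness j=3)
  i=2: ✓ (witness j=3)
  i=3: ✓ (witness j=3)
  i=4: ✗ (none in [4,6])
  i=5: ✗ (none in [5,7])
  i=6: ✓ (witness j=8)
  i=7: ✓ (witness j=8)
  i=8: ✓ (witness j=8)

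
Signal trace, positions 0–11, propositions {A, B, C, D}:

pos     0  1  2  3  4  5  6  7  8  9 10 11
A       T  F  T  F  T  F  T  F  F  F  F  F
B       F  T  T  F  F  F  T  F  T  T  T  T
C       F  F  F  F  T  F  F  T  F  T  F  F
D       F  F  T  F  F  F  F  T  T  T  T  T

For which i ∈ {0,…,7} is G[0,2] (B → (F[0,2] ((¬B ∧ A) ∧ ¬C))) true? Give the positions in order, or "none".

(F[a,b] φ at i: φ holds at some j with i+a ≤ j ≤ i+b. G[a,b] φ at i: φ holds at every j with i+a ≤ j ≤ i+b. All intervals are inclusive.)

Evaluate at each i in [0,7]:
  i=0: ✗ (fails at j=1)
  i=1: ✗ (fails at j=1)
  i=2: ✗ (fails at j=2)
  i=3: ✓ (all of [3,5])
  i=4: ✗ (fails at j=6)
  i=5: ✗ (fails at j=6)
  i=6: ✗ (fails at j=6)
  i=7: ✗ (fails at j=8)

3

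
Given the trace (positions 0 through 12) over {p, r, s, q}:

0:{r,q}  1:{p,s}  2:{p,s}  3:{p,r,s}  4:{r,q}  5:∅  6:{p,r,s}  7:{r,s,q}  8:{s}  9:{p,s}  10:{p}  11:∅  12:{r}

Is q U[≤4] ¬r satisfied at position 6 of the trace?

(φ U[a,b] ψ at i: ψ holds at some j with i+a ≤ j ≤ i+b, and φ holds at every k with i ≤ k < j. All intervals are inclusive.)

Need some j in [6,10] with ¬r, and q at every k in [6,j-1].
  j=6: ¬r false.
  j=7: ¬r false.
  j=8: ¬r holds, but q fails at k=6 → not this j.
  j=9: ¬r holds, but q fails at k=6 → not this j.
  j=10: ¬r holds, but q fails at k=6 → not this j.
No j in the window works → until fails.

No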